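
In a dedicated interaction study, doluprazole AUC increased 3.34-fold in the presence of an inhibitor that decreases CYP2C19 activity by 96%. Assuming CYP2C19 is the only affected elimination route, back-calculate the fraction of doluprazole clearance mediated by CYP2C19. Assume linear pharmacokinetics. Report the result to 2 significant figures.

Call the CYP2C19 fraction fm. After the interaction, CL_new/CL_old = fm × 0.04 + (1 − fm).
AUC ratio = 1 / (new CL fraction), so new CL fraction = 1 / 3.34 = 0.2994.
fm × 0.04 + 1 − fm = 0.2994  ⇒  fm × (0.04 − 1) = −0.7006  ⇒  fm = 0.73.

0.73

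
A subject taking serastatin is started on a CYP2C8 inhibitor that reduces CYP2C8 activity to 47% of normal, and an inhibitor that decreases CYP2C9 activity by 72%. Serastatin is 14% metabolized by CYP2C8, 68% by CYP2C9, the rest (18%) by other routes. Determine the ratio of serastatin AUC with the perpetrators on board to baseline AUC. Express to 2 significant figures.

The CYP2C8 pathway (14% of clearance) is reduced to 0.47× activity: 0.14 × 0.47 = 0.0658.
The CYP2C9 pathway (68% of clearance) is reduced to 0.28× activity: 0.68 × 0.28 = 0.1904.
The remaining 18% of clearance is unaffected.
Relative clearance = 0.0658 + 0.1904 + 0.18 = 0.4362.
AUC ∝ 1/CL: fold-change = 1 / 0.4362 = 2.3.

2.3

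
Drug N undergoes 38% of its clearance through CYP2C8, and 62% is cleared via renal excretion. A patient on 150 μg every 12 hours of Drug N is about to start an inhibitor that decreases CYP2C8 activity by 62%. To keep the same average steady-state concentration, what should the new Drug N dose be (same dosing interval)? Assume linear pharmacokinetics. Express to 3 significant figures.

The CYP2C8 pathway (38% of clearance) falls to 0.38× activity: 0.38 × 0.38 = 0.1444.
The remaining 62% of clearance is unaffected.
New clearance relative to baseline: 0.1444 + 0.62 = 0.7644.
To maintain the same steady-state level, dose must scale with clearance: new dose = 150 × 0.7644 = 115 μg.

115 μg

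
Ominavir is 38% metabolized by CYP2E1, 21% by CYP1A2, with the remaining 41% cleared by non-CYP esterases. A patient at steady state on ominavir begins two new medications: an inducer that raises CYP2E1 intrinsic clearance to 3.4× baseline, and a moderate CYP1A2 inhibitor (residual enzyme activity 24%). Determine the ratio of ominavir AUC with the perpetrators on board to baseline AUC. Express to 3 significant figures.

0.571

CYP2E1: 0.38 × 3.4 = 1.292
CYP1A2: 0.21 × 0.24 = 0.0504
Other: 0.41 (unchanged)
New clearance relative to baseline: 1.292 + 0.0504 + 0.41 = 1.7524.
Because AUC varies inversely with clearance, the combined effect is 1 / 1.7524 = 0.571.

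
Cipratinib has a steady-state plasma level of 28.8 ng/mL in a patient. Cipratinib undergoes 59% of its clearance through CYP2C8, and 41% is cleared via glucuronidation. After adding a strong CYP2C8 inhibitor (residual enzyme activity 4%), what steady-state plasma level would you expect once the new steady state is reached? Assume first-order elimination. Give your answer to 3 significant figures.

CYP2C8: 0.59 × 0.04 = 0.0236
Other: 0.41 (unchanged)
New clearance relative to baseline: 0.0236 + 0.41 = 0.4336.
New steady-state plasma level = baseline ÷ relative clearance = 28.8 / 0.4336 = 66.4 ng/mL.

66.4 ng/mL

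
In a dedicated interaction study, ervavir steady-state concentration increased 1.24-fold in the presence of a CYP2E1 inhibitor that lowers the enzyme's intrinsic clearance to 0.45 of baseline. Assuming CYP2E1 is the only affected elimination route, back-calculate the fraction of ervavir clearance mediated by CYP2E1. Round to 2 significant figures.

Call the CYP2E1 fraction fm. After the interaction, CL_new/CL_old = fm × 0.45 + (1 − fm).
Steady-state concentration ratio = 1 / (new CL fraction), so new CL fraction = 1 / 1.24 = 0.8065.
fm × 0.45 + 1 − fm = 0.8065  ⇒  fm × (0.45 − 1) = −0.1935  ⇒  fm = 0.35.

0.35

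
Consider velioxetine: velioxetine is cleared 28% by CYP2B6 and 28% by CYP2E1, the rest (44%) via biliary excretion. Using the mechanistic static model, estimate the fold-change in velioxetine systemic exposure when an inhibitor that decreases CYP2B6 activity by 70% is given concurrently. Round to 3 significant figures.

1.24

The CYP2B6 pathway (28% of clearance) drops to 0.3× activity: 0.28 × 0.3 = 0.084.
CYP2E1 (28%) and the residual 44% are unaffected.
New clearance relative to baseline: 0.084 + 0.28 + 0.44 = 0.804.
Systemic exposure is inversely proportional to clearance, so the fold-change is 1 / 0.804 = 1.24.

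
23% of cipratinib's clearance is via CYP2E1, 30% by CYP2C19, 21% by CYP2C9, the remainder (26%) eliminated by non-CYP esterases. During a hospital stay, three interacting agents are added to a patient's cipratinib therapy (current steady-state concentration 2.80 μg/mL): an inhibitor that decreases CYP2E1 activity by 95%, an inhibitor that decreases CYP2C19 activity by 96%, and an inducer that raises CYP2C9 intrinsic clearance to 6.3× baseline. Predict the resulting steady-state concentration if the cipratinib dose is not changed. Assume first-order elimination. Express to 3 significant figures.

1.74 μg/mL

The CYP2E1 pathway (23% of clearance) drops to 0.05× activity: 0.23 × 0.05 = 0.0115.
The CYP2C19 pathway (30% of clearance) drops to 0.04× activity: 0.3 × 0.04 = 0.012.
The CYP2C9 pathway (21% of clearance) increases to 6.3× activity: 0.21 × 6.3 = 1.323.
The remaining 26% of clearance is unaffected.
Relative clearance = 0.0115 + 0.012 + 1.323 + 0.26 = 1.6065.
Dividing the baseline by the relative clearance: 2.80 / 1.6065 = 1.74 μg/mL.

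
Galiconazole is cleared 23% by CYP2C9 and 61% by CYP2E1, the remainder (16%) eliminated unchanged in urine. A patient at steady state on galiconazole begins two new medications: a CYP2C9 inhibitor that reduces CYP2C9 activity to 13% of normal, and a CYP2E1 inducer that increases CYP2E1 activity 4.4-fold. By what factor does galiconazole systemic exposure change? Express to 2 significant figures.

0.35

The CYP2C9 pathway (23% of clearance) is reduced to 0.13× activity: 0.23 × 0.13 = 0.0299.
The CYP2E1 pathway (61% of clearance) is boosted to 4.4× activity: 0.61 × 4.4 = 2.684.
The remaining 16% of clearance is unaffected.
CL_new/CL_old = 0.0299 + 2.684 + 0.16 = 2.8739.
Net systemic exposure ratio = 1 / 2.8739 = 0.35.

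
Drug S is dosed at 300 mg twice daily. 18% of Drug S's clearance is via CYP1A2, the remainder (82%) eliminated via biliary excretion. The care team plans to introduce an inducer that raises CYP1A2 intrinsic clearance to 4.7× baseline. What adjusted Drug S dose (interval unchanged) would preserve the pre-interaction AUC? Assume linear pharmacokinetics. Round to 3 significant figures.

The CYP1A2 pathway (18% of clearance) increases to 4.7× activity: 0.18 × 4.7 = 0.846.
Non-CYP routes (82%) are unchanged.
Relative clearance = 0.846 + 0.82 = 1.666.
Exposure is unchanged when dose changes in proportion to clearance. New dose = 300 mg × 1.666 = 500 mg.

500 mg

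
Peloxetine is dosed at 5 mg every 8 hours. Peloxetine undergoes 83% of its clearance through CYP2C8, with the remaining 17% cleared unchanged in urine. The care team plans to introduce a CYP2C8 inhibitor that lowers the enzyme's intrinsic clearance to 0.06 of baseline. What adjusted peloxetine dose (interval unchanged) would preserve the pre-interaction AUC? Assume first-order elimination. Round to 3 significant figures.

The CYP2C8 pathway (83% of clearance) falls to 0.06× activity: 0.83 × 0.06 = 0.0498.
Non-CYP routes (17%) are unchanged.
Relative clearance = 0.0498 + 0.17 = 0.2198.
Css,avg = (dose rate)/CL, so holding Css fixed requires dose ∝ CL: 5 × 0.2198 = 1.10 mg.

1.10 mg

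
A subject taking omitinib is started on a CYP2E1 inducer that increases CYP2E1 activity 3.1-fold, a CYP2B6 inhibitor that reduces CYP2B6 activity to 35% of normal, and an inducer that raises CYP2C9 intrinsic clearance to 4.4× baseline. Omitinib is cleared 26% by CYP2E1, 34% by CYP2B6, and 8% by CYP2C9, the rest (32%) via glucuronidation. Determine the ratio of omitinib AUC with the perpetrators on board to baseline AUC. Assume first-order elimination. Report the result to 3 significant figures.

The CYP2E1 pathway (26% of clearance) increases to 3.1× activity: 0.26 × 3.1 = 0.806.
The CYP2B6 pathway (34% of clearance) falls to 0.35× activity: 0.34 × 0.35 = 0.119.
The CYP2C9 pathway (8% of clearance) increases to 4.4× activity: 0.08 × 4.4 = 0.352.
The remaining 32% of clearance is unaffected.
Relative clearance = 0.806 + 0.119 + 0.352 + 0.32 = 1.597.
Because AUC varies inversely with clearance, the combined effect is 1 / 1.597 = 0.626.

0.626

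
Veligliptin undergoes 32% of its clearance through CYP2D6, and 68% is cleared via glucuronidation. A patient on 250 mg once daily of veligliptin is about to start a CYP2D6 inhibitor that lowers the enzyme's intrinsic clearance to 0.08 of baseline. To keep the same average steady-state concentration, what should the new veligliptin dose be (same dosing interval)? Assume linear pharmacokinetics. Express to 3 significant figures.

The CYP2D6 pathway (32% of clearance) falls to 0.08× activity: 0.32 × 0.08 = 0.0256.
The remaining 68% of clearance is unaffected.
Relative clearance = 0.0256 + 0.68 = 0.7056.
Css,avg = (dose rate)/CL, so holding Css fixed requires dose ∝ CL: 250 × 0.7056 = 176 mg.

176 mg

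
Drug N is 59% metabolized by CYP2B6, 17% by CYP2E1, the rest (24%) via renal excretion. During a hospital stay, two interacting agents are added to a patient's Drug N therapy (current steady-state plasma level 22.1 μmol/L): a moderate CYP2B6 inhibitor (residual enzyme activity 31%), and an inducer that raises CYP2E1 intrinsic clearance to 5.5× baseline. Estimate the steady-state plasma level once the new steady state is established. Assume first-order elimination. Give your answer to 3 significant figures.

The CYP2B6 pathway (59% of clearance) is reduced to 0.31× activity: 0.59 × 0.31 = 0.1829.
The CYP2E1 pathway (17% of clearance) rises to 5.5× activity: 0.17 × 5.5 = 0.935.
The remaining 24% of clearance is unaffected.
Relative clearance = 0.1829 + 0.935 + 0.24 = 1.3579.
Dividing the baseline by the relative clearance: 22.1 / 1.3579 = 16.3 μmol/L.

16.3 μmol/L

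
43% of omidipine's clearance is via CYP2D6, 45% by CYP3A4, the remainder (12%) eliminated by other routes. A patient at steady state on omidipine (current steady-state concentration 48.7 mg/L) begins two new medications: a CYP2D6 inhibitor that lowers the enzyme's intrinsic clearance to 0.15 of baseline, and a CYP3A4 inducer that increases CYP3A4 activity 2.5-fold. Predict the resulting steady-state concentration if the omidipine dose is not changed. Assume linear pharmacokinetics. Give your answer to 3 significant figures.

The CYP2D6 pathway (43% of clearance) falls to 0.15× activity: 0.43 × 0.15 = 0.0645.
The CYP3A4 pathway (45% of clearance) rises to 2.5× activity: 0.45 × 2.5 = 1.125.
The remaining 12% of clearance is unaffected.
Relative clearance = 0.0645 + 1.125 + 0.12 = 1.3095.
Steady-state concentration ∝ 1/CL: new value = 48.7 / 1.3095 = 37.2 mg/L.

37.2 mg/L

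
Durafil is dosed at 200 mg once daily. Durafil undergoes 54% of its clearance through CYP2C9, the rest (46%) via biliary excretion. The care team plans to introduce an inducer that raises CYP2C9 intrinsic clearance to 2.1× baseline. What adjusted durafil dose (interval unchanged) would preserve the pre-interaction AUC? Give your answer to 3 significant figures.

CYP2C9: 0.54 × 2.1 = 1.134
Other: 0.46 (unchanged)
New clearance relative to baseline: 1.134 + 0.46 = 1.594.
Css,avg = (dose rate)/CL, so holding Css fixed requires dose ∝ CL: 200 × 1.594 = 319 mg.

319 mg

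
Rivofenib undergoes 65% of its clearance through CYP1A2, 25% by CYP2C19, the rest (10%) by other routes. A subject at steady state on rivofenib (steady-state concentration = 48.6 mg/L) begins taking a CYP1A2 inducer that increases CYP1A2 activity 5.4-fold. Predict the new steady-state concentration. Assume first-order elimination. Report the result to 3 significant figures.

CYP1A2: 0.65 × 5.4 = 3.51
CYP2C19: 0.25 (unchanged)
Other: 0.1 (unchanged)
New clearance relative to baseline: 3.51 + 0.25 + 0.1 = 3.86.
With dosing unchanged, steady-state concentration scales as 1/CL: 48.6 / 3.86 = 12.6 mg/L.

12.6 mg/L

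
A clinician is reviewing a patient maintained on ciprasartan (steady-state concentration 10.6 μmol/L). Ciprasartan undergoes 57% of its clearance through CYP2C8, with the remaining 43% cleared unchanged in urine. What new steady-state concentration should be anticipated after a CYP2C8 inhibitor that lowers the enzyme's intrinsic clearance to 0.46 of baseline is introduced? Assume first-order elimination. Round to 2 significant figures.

The CYP2C8 pathway (57% of clearance) is reduced to 0.46× activity: 0.57 × 0.46 = 0.2622.
Non-CYP routes (43%) are unchanged.
New clearance relative to baseline: 0.2622 + 0.43 = 0.6922.
With dosing unchanged, steady-state concentration scales as 1/CL: 10.6 / 0.6922 = 15 μmol/L.

15 μmol/L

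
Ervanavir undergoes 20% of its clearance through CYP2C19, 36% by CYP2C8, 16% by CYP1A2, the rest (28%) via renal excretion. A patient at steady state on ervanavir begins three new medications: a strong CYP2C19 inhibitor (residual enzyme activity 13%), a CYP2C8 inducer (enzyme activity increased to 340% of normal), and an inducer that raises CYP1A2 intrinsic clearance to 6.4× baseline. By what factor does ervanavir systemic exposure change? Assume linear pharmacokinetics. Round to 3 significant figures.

0.392

The CYP2C19 pathway (20% of clearance) drops to 0.13× activity: 0.2 × 0.13 = 0.026.
The CYP2C8 pathway (36% of clearance) rises to 3.4× activity: 0.36 × 3.4 = 1.224.
The CYP1A2 pathway (16% of clearance) increases to 6.4× activity: 0.16 × 6.4 = 1.024.
The remaining 28% of clearance is unaffected.
Relative clearance = 0.026 + 1.224 + 1.024 + 0.28 = 2.554.
Because systemic exposure varies inversely with clearance, the combined effect is 1 / 2.554 = 0.392.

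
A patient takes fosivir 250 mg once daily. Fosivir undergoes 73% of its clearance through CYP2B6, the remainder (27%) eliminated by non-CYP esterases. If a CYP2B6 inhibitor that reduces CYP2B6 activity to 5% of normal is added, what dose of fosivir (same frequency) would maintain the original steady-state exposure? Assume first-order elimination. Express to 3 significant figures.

CYP2B6: 0.73 × 0.05 = 0.0365
Other: 0.27 (unchanged)
CL_new/CL_old = 0.0365 + 0.27 = 0.3065.
Css,avg = (dose rate)/CL, so holding Css fixed requires dose ∝ CL: 250 × 0.3065 = 76.6 mg.

76.6 mg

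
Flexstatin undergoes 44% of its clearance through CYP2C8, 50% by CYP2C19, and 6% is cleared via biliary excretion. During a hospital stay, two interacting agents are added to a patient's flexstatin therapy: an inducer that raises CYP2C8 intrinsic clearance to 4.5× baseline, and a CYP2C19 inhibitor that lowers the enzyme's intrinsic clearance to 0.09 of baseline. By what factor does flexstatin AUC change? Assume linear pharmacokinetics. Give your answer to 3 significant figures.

0.480

CYP2C8: 0.44 × 4.5 = 1.98
CYP2C19: 0.5 × 0.09 = 0.045
Other: 0.06 (unchanged)
New clearance relative to baseline: 1.98 + 0.045 + 0.06 = 2.085.
Because AUC varies inversely with clearance, the combined effect is 1 / 2.085 = 0.480.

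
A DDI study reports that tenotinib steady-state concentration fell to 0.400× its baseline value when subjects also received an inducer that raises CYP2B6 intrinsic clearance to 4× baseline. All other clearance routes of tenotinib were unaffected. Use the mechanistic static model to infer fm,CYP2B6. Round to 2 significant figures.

Write x for the fraction cleared via CYP2B6. The observed steady-state concentration change means clearance rose to 1/0.400 = 2.5 of baseline.
Setting x·4 + (1 − x) = 2.5 and solving: x = (2.5 − 1)/(4 − 1) = 0.50.

0.50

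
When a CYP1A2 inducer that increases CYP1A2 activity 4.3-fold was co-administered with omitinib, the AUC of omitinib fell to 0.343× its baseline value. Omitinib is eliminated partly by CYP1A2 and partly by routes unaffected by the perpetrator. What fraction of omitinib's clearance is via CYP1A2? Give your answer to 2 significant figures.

CL'/CL = 1 / 0.343 = 2.915
4.3·fm + (1 − fm) = 2.915
fm = (2.915 − 1) / (4.3 − 1) = 0.58

0.58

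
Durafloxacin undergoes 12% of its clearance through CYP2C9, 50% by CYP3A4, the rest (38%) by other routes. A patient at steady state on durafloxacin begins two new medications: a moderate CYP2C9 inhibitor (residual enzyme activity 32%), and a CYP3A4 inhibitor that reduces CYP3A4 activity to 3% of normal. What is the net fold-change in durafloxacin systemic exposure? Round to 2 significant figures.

The CYP2C9 pathway (12% of clearance) is reduced to 0.32× activity: 0.12 × 0.32 = 0.0384.
The CYP3A4 pathway (50% of clearance) falls to 0.03× activity: 0.5 × 0.03 = 0.015.
Non-CYP routes (38%) are unchanged.
New clearance relative to baseline: 0.0384 + 0.015 + 0.38 = 0.4334.
Because systemic exposure varies inversely with clearance, the combined effect is 1 / 0.4334 = 2.3.

2.3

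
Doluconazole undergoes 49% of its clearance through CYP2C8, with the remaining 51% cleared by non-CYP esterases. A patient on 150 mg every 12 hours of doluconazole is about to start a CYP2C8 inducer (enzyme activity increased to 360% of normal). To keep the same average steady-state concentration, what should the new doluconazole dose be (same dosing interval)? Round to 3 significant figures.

The CYP2C8 pathway (49% of clearance) is boosted to 3.6× activity: 0.49 × 3.6 = 1.764.
Non-CYP routes (51%) are unchanged.
New clearance relative to baseline: 1.764 + 0.51 = 2.274.
To maintain the same steady-state level, dose must scale with clearance: new dose = 150 × 2.274 = 341 mg.

341 mg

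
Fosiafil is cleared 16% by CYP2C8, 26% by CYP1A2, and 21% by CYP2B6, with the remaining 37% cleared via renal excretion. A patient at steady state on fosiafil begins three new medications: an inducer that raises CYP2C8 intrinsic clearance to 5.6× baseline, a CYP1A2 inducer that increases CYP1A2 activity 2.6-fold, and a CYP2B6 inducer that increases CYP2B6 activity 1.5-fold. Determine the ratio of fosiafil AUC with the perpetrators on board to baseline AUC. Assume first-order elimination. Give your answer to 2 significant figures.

0.44

CYP2C8: 0.16 × 5.6 = 0.896
CYP1A2: 0.26 × 2.6 = 0.676
CYP2B6: 0.21 × 1.5 = 0.315
Other: 0.37 (unchanged)
Relative clearance = 0.896 + 0.676 + 0.315 + 0.37 = 2.257.
Because AUC varies inversely with clearance, the combined effect is 1 / 2.257 = 0.44.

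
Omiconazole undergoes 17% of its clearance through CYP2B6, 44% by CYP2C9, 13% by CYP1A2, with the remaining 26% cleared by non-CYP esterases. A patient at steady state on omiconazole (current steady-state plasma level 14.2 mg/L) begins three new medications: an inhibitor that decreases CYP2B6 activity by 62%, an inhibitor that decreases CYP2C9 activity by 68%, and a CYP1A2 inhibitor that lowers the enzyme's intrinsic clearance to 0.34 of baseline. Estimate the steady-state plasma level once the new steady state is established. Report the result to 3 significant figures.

The CYP2B6 pathway (17% of clearance) is reduced to 0.38× activity: 0.17 × 0.38 = 0.0646.
The CYP2C9 pathway (44% of clearance) falls to 0.32× activity: 0.44 × 0.32 = 0.1408.
The CYP1A2 pathway (13% of clearance) falls to 0.34× activity: 0.13 × 0.34 = 0.0442.
The remaining 26% of clearance is unaffected.
New clearance relative to baseline: 0.0646 + 0.1408 + 0.0442 + 0.26 = 0.5096.
Dividing the baseline by the relative clearance: 14.2 / 0.5096 = 27.9 mg/L.

27.9 mg/L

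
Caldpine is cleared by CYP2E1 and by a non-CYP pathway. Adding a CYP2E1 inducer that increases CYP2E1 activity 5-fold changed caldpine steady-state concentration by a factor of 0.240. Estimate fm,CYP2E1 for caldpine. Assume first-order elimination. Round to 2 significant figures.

CL'/CL = 1 / 0.240 = 4.167
5·fm + (1 − fm) = 4.167
fm = (4.167 − 1) / (5 − 1) = 0.79

0.79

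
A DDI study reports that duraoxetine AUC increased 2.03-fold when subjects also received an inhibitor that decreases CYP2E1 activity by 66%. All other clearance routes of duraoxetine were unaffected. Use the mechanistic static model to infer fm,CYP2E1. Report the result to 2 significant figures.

0.77

Call the CYP2E1 fraction fm. After the interaction, CL_new/CL_old = fm × 0.34 + (1 − fm).
AUC ratio = 1 / (new CL fraction), so new CL fraction = 1 / 2.03 = 0.4926.
fm × 0.34 + 1 − fm = 0.4926  ⇒  fm × (0.34 − 1) = −0.5074  ⇒  fm = 0.77.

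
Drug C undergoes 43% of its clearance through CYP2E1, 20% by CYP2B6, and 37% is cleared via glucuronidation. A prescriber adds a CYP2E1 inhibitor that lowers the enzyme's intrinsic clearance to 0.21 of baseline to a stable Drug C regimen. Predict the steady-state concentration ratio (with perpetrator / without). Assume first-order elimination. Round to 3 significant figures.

CYP2E1: 0.43 × 0.21 = 0.0903
CYP2B6: 0.2 (unchanged)
Other: 0.37 (unchanged)
CL_new/CL_old = 0.0903 + 0.2 + 0.37 = 0.6603.
Steady-state concentration is inversely proportional to clearance, so the fold-change is 1 / 0.6603 = 1.51.

1.51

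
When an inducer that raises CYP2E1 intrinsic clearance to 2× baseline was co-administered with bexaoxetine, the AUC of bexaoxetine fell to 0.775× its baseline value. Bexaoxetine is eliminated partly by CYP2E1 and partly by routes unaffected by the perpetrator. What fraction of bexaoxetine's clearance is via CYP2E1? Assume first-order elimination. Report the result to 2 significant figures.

0.29

Call the CYP2E1 fraction fm. After the interaction, CL_new/CL_old = fm × 2 + (1 − fm).
AUC ratio = 1 / (new CL fraction), so new CL fraction = 1 / 0.775 = 1.29.
fm × 2 + 1 − fm = 1.29  ⇒  fm × (2 − 1) = 0.2903  ⇒  fm = 0.29.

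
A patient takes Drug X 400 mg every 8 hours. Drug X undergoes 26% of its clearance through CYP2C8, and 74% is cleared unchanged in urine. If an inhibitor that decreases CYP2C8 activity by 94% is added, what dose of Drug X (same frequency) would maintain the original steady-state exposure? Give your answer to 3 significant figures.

The CYP2C8 pathway (26% of clearance) drops to 0.06× activity: 0.26 × 0.06 = 0.0156.
The remaining 74% of clearance is unaffected.
New clearance relative to baseline: 0.0156 + 0.74 = 0.7556.
Css,avg = (dose rate)/CL, so holding Css fixed requires dose ∝ CL: 400 × 0.7556 = 302 mg.

302 mg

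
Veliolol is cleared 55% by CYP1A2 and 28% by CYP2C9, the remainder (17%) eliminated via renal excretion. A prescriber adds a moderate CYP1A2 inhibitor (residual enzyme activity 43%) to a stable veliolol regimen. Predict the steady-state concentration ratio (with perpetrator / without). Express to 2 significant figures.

1.5

CYP1A2: 0.55 × 0.43 = 0.2365
CYP2C9: 0.28 (unchanged)
Other: 0.17 (unchanged)
New clearance relative to baseline: 0.2365 + 0.28 + 0.17 = 0.6865.
Steady-state concentration ratio = CL_old/CL_new = 1 / 0.6865 = 1.5.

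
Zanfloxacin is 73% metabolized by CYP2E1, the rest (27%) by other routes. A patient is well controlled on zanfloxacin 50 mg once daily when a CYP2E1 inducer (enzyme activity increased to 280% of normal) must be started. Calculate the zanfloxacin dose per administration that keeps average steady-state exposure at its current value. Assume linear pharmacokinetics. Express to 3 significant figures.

116 mg

The CYP2E1 pathway (73% of clearance) rises to 2.8× activity: 0.73 × 2.8 = 2.044.
The remaining 27% of clearance is unaffected.
CL_new/CL_old = 2.044 + 0.27 = 2.314.
To maintain the same steady-state level, dose must scale with clearance: new dose = 50 × 2.314 = 116 mg.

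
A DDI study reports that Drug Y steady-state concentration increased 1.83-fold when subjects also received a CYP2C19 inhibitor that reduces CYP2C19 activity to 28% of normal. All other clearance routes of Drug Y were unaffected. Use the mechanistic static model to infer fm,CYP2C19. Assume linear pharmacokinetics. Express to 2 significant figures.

CL'/CL = 1 / 1.83 = 0.5464
0.28·fm + (1 − fm) = 0.5464
fm = (0.5464 − 1) / (0.28 − 1) = 0.63

0.63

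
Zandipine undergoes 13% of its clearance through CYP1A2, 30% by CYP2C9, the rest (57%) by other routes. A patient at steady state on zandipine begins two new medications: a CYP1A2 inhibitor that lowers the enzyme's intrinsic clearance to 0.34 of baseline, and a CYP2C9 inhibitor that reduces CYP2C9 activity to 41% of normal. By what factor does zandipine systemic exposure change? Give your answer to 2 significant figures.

CYP1A2: 0.13 × 0.34 = 0.0442
CYP2C9: 0.3 × 0.41 = 0.123
Other: 0.57 (unchanged)
Relative clearance = 0.0442 + 0.123 + 0.57 = 0.7372.
Systemic exposure ∝ 1/CL: fold-change = 1 / 0.7372 = 1.4.

1.4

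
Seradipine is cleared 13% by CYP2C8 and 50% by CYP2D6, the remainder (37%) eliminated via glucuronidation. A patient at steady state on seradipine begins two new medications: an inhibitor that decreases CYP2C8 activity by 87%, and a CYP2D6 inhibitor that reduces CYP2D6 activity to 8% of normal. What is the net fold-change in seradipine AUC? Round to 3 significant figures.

2.34

The CYP2C8 pathway (13% of clearance) drops to 0.13× activity: 0.13 × 0.13 = 0.0169.
The CYP2D6 pathway (50% of clearance) drops to 0.08× activity: 0.5 × 0.08 = 0.04.
The remaining 37% of clearance is unaffected.
New clearance relative to baseline: 0.0169 + 0.04 + 0.37 = 0.4269.
AUC ∝ 1/CL: fold-change = 1 / 0.4269 = 2.34.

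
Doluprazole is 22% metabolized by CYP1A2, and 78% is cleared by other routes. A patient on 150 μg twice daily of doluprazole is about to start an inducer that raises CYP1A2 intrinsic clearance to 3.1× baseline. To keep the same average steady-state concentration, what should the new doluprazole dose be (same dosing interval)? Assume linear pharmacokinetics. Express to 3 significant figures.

219 μg

The CYP1A2 pathway (22% of clearance) is boosted to 3.1× activity: 0.22 × 3.1 = 0.682.
Non-CYP routes (78%) are unchanged.
CL_new/CL_old = 0.682 + 0.78 = 1.462.
To maintain the same steady-state level, dose must scale with clearance: new dose = 150 × 1.462 = 219 μg.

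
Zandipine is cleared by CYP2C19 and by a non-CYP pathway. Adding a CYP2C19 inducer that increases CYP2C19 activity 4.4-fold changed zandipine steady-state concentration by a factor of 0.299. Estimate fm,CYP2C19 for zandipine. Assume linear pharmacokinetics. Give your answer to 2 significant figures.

0.69

CL'/CL = 1 / 0.299 = 3.344
4.4·fm + (1 − fm) = 3.344
fm = (3.344 − 1) / (4.4 − 1) = 0.69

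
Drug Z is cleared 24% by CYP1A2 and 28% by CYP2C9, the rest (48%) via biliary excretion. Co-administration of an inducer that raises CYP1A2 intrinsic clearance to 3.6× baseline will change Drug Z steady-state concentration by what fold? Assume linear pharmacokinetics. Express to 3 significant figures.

0.616

The CYP1A2 pathway (24% of clearance) is boosted to 3.6× activity: 0.24 × 3.6 = 0.864.
CYP2C9 (28%) and the residual 48% are unaffected.
New clearance relative to baseline: 0.864 + 0.28 + 0.48 = 1.624.
Steady-state concentration ratio = CL_old/CL_new = 1 / 1.624 = 0.616.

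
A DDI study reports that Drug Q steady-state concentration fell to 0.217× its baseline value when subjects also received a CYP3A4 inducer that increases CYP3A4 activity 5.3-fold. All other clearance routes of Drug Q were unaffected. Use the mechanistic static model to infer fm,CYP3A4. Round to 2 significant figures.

0.84

Call the CYP3A4 fraction fm. After the interaction, CL_new/CL_old = fm × 5.3 + (1 − fm).
Steady-state concentration ratio = 1 / (new CL fraction), so new CL fraction = 1 / 0.217 = 4.608.
fm × 5.3 + 1 − fm = 4.608  ⇒  fm × (5.3 − 1) = 3.608  ⇒  fm = 0.84.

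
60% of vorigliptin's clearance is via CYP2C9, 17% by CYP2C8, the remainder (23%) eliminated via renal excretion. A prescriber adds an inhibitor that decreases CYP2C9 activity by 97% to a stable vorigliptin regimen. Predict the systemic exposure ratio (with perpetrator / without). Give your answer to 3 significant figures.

The CYP2C9 pathway (60% of clearance) is reduced to 0.03× activity: 0.6 × 0.03 = 0.018.
CYP2C8 (17%) and the residual 23% are unaffected.
CL_new/CL_old = 0.018 + 0.17 + 0.23 = 0.418.
Systemic exposure is inversely proportional to clearance, so the fold-change is 1 / 0.418 = 2.39.

2.39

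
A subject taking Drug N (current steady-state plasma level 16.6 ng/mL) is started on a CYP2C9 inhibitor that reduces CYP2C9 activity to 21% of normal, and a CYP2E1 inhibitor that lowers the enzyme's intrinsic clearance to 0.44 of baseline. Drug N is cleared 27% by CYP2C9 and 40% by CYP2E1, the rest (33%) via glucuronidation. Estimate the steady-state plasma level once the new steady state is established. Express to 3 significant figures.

29.5 ng/mL

The CYP2C9 pathway (27% of clearance) falls to 0.21× activity: 0.27 × 0.21 = 0.0567.
The CYP2E1 pathway (40% of clearance) is reduced to 0.44× activity: 0.4 × 0.44 = 0.176.
The remaining 33% of clearance is unaffected.
CL_new/CL_old = 0.0567 + 0.176 + 0.33 = 0.5627.
Dividing the baseline by the relative clearance: 16.6 / 0.5627 = 29.5 ng/mL.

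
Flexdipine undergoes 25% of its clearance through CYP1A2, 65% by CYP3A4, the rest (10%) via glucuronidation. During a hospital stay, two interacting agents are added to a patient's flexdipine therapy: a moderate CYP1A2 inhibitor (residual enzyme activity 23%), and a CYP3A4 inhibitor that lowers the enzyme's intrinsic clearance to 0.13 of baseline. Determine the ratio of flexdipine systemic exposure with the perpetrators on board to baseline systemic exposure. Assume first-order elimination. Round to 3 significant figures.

4.13

The CYP1A2 pathway (25% of clearance) is reduced to 0.23× activity: 0.25 × 0.23 = 0.0575.
The CYP3A4 pathway (65% of clearance) falls to 0.13× activity: 0.65 × 0.13 = 0.0845.
The remaining 10% of clearance is unaffected.
Relative clearance = 0.0575 + 0.0845 + 0.1 = 0.242.
Net systemic exposure ratio = 1 / 0.242 = 4.13.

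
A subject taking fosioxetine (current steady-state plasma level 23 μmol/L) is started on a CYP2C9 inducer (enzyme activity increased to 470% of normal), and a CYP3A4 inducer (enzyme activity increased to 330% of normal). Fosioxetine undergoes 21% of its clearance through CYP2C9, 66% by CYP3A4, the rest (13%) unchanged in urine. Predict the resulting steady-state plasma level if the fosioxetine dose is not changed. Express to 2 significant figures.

7.0 μmol/L

The CYP2C9 pathway (21% of clearance) increases to 4.7× activity: 0.21 × 4.7 = 0.987.
The CYP3A4 pathway (66% of clearance) is boosted to 3.3× activity: 0.66 × 3.3 = 2.178.
Non-CYP routes (13%) are unchanged.
CL_new/CL_old = 0.987 + 2.178 + 0.13 = 3.295.
Dividing the baseline by the relative clearance: 23 / 3.295 = 7.0 μmol/L.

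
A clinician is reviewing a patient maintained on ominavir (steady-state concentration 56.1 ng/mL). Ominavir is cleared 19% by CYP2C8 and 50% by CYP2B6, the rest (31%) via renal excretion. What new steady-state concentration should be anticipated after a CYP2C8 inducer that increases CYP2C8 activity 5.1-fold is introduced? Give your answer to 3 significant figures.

The CYP2C8 pathway (19% of clearance) rises to 5.1× activity: 0.19 × 5.1 = 0.969.
CYP2B6 (50%) and the residual 31% are unaffected.
New clearance relative to baseline: 0.969 + 0.5 + 0.31 = 1.779.
New steady-state concentration = baseline ÷ relative clearance = 56.1 / 1.779 = 31.5 ng/mL.

31.5 ng/mL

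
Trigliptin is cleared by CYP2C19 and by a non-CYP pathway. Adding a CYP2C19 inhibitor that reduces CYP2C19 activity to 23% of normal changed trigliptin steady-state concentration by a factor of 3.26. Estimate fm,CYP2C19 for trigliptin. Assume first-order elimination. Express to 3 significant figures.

0.900

CL'/CL = 1 / 3.26 = 0.3067
0.23·fm + (1 − fm) = 0.3067
fm = (0.3067 − 1) / (0.23 − 1) = 0.900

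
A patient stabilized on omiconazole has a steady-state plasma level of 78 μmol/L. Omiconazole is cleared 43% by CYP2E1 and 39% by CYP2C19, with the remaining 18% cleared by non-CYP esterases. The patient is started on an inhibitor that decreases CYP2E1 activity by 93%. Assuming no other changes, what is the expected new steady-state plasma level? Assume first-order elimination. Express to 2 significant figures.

1.3 × 10² μmol/L

CYP2E1: 0.43 × 0.07 = 0.0301
CYP2C19: 0.39 (unchanged)
Other: 0.18 (unchanged)
CL_new/CL_old = 0.0301 + 0.39 + 0.18 = 0.6001.
With dosing unchanged, steady-state plasma level scales as 1/CL: 78 / 0.6001 = 1.3 × 10² μmol/L.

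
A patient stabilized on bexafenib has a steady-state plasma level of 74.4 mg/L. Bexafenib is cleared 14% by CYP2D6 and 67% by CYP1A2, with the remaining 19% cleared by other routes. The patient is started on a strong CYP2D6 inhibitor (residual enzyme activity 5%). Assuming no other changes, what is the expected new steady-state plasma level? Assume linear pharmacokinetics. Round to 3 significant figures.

The CYP2D6 pathway (14% of clearance) drops to 0.05× activity: 0.14 × 0.05 = 0.007.
CYP1A2 (67%) and the residual 19% are unaffected.
New clearance relative to baseline: 0.007 + 0.67 + 0.19 = 0.867.
New steady-state plasma level = baseline ÷ relative clearance = 74.4 / 0.867 = 85.8 mg/L.

85.8 mg/L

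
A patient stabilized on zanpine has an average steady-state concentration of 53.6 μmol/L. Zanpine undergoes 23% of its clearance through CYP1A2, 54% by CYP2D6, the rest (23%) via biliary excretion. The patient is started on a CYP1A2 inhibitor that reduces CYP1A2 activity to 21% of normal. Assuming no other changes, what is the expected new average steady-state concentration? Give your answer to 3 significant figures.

The CYP1A2 pathway (23% of clearance) falls to 0.21× activity: 0.23 × 0.21 = 0.0483.
CYP2D6 (54%) and the residual 23% are unaffected.
New clearance relative to baseline: 0.0483 + 0.54 + 0.23 = 0.8183.
New average steady-state concentration = baseline ÷ relative clearance = 53.6 / 0.8183 = 65.5 μmol/L.

65.5 μmol/L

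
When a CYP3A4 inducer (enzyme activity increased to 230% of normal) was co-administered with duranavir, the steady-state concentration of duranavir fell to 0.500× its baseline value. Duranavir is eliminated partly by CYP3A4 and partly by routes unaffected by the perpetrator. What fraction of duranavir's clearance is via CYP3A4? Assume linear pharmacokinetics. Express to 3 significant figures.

Let x = fm,CYP3A4. Because steady-state concentration ∝ 1/CL, relative clearance rose to 1/0.500 = 2.
Setting x·2.3 + (1 − x) = 2 and solving: x = (2 − 1)/(2.3 − 1) = 0.769.

0.769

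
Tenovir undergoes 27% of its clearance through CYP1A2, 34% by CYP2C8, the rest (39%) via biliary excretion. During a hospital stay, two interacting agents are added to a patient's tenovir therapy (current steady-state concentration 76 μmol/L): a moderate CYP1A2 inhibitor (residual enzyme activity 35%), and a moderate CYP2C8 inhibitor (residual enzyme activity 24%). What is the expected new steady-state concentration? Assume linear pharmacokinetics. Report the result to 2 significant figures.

The CYP1A2 pathway (27% of clearance) falls to 0.35× activity: 0.27 × 0.35 = 0.0945.
The CYP2C8 pathway (34% of clearance) is reduced to 0.24× activity: 0.34 × 0.24 = 0.0816.
Non-CYP routes (39%) are unchanged.
CL_new/CL_old = 0.0945 + 0.0816 + 0.39 = 0.5661.
Steady-state concentration ∝ 1/CL: new value = 76 / 0.5661 = 1.3 × 10² μmol/L.

1.3 × 10² μmol/L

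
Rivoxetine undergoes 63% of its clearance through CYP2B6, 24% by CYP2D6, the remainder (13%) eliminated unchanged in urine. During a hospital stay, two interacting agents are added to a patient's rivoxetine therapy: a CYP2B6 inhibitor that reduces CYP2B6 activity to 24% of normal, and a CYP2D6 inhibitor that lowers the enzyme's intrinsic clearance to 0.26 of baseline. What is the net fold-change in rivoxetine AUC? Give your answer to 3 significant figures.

2.91

CYP2B6: 0.63 × 0.24 = 0.1512
CYP2D6: 0.24 × 0.26 = 0.0624
Other: 0.13 (unchanged)
CL_new/CL_old = 0.1512 + 0.0624 + 0.13 = 0.3436.
Because AUC varies inversely with clearance, the combined effect is 1 / 0.3436 = 2.91.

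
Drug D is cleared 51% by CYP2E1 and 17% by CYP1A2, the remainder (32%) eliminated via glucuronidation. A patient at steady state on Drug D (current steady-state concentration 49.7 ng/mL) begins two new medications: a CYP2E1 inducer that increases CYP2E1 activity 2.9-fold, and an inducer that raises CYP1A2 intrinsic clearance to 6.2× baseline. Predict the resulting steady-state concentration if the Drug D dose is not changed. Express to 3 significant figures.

CYP2E1: 0.51 × 2.9 = 1.479
CYP1A2: 0.17 × 6.2 = 1.054
Other: 0.32 (unchanged)
CL_new/CL_old = 1.479 + 1.054 + 0.32 = 2.853.
Dividing the baseline by the relative clearance: 49.7 / 2.853 = 17.4 ng/mL.

17.4 ng/mL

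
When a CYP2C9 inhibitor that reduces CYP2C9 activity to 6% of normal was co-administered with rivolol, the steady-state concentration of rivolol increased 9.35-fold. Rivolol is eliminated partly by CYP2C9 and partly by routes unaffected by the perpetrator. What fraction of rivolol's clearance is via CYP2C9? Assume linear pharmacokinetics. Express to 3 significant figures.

0.950

CL'/CL = 1 / 9.35 = 0.107
0.06·fm + (1 − fm) = 0.107
fm = (0.107 − 1) / (0.06 − 1) = 0.950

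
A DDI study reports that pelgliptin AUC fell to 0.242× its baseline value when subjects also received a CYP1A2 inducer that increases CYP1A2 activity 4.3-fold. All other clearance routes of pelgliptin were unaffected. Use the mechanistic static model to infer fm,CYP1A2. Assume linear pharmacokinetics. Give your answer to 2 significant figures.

0.95

Let x = fm,CYP1A2. Because AUC ∝ 1/CL, relative clearance rose to 1/0.242 = 4.132.
Setting x·4.3 + (1 − x) = 4.132 and solving: x = (4.132 − 1)/(4.3 − 1) = 0.95.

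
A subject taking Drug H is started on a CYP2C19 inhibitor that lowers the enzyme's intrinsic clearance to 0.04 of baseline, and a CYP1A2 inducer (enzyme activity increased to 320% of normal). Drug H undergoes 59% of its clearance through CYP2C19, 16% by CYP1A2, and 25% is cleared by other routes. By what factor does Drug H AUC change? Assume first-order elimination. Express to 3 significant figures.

1.27

CYP2C19: 0.59 × 0.04 = 0.0236
CYP1A2: 0.16 × 3.2 = 0.512
Other: 0.25 (unchanged)
New clearance relative to baseline: 0.0236 + 0.512 + 0.25 = 0.7856.
Because AUC varies inversely with clearance, the combined effect is 1 / 0.7856 = 1.27.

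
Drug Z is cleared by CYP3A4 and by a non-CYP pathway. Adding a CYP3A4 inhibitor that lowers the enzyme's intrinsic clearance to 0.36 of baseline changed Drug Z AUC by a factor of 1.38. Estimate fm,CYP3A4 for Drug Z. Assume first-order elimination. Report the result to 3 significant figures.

Call the CYP3A4 fraction fm. After the interaction, CL_new/CL_old = fm × 0.36 + (1 − fm).
AUC ratio = 1 / (new CL fraction), so new CL fraction = 1 / 1.38 = 0.7246.
fm × 0.36 + 1 − fm = 0.7246  ⇒  fm × (0.36 − 1) = −0.2754  ⇒  fm = 0.430.

0.430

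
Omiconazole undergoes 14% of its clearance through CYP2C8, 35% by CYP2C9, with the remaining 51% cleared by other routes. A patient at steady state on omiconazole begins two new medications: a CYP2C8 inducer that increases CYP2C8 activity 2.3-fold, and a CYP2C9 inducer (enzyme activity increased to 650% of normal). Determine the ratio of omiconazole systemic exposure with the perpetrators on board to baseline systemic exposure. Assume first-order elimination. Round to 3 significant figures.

The CYP2C8 pathway (14% of clearance) is boosted to 2.3× activity: 0.14 × 2.3 = 0.322.
The CYP2C9 pathway (35% of clearance) is boosted to 6.5× activity: 0.35 × 6.5 = 2.275.
Non-CYP routes (51%) are unchanged.
New clearance relative to baseline: 0.322 + 2.275 + 0.51 = 3.107.
Systemic exposure ∝ 1/CL: fold-change = 1 / 3.107 = 0.322.

0.322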